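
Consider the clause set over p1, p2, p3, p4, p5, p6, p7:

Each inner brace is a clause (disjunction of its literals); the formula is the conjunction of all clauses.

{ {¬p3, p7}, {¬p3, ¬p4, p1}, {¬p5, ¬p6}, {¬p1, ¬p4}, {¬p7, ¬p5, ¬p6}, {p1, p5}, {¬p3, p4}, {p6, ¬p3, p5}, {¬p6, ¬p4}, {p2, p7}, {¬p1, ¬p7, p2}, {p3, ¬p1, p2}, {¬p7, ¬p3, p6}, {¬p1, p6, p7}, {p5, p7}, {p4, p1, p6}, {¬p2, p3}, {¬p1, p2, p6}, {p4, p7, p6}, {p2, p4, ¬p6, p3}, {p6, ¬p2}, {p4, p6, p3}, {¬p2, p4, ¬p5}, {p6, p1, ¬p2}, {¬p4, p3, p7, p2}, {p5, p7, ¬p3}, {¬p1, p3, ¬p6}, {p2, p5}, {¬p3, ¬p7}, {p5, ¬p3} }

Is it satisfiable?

Try p3 = False.
(¬p2) alone gives p2 = False.
(p7) alone gives p7 = True.
(¬p1) alone gives p1 = False.
(p5) alone gives p5 = True.
(¬p6) alone gives p6 = False.
(p4) alone gives p4 = True.
Every clause now holds.
A satisfying assignment: p1 ↦ False; p2 ↦ False; p3 ↦ False; p4 ↦ True; p5 ↦ True; p6 ↦ False; p7 ↦ True.

Yes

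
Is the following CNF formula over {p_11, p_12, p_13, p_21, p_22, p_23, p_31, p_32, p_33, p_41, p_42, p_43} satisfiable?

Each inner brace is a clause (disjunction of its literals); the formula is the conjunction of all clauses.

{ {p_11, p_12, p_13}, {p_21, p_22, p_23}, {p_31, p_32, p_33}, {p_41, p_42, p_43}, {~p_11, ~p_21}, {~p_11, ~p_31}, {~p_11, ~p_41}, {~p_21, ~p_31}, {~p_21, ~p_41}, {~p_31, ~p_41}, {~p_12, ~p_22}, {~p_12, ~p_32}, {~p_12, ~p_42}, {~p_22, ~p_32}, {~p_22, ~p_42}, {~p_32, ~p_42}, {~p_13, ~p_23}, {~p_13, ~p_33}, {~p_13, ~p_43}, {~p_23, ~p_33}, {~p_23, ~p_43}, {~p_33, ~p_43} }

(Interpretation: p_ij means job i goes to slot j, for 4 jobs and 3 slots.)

Suppose p_11 = 0.
Suppose p_12 = 1.
(~p_22) alone gives p_22 = 0.
(~p_32) alone gives p_32 = 0.
(~p_42) alone gives p_42 = 0.
Suppose p_21 = 1.
(~p_31) alone gives p_31 = 0.
(p_33) alone gives p_33 = 1.
(~p_41) alone gives p_41 = 0.
(p_43) alone gives p_43 = 1.
But (~p_43) is also a unit clause — contradiction.
That branch fails; take p_21 = 0 instead.
(p_23) alone gives p_23 = 1.
(~p_13) alone gives p_13 = 0.
(~p_33) alone gives p_33 = 0.
(p_31) alone gives p_31 = 1.
(~p_41) alone gives p_41 = 0.
(p_43) alone gives p_43 = 1.
But (~p_43) is also a unit clause — contradiction.
Both values of p_21 lead to a conflict.
That branch fails; take p_12 = 0 instead.
(p_13) alone gives p_13 = 1.
(~p_23) alone gives p_23 = 0.
(~p_33) alone gives p_33 = 0.
(~p_43) alone gives p_43 = 0.
Suppose p_21 = 1.
(~p_31) alone gives p_31 = 0.
(p_32) alone gives p_32 = 1.
(~p_41) alone gives p_41 = 0.
(p_42) alone gives p_42 = 1.
But (~p_42) is also a unit clause — contradiction.
That branch fails; take p_21 = 0 instead.
(p_22) alone gives p_22 = 1.
(~p_32) alone gives p_32 = 0.
(p_31) alone gives p_31 = 1.
(~p_41) alone gives p_41 = 0.
(p_42) alone gives p_42 = 1.
But (~p_42) is also a unit clause — contradiction.
Both values of p_21 lead to a conflict.
Both values of p_12 lead to a conflict.
That branch fails; take p_11 = 1 instead.
(~p_21) alone gives p_21 = 0.
(~p_31) alone gives p_31 = 0.
(~p_41) alone gives p_41 = 0.
Suppose p_22 = 1.
(~p_12) alone gives p_12 = 0.
(~p_32) alone gives p_32 = 0.
(p_33) alone gives p_33 = 1.
(~p_42) alone gives p_42 = 0.
(p_43) alone gives p_43 = 1.
But (~p_43) is also a unit clause — contradiction.
That branch fails; take p_22 = 0 instead.
(p_23) alone gives p_23 = 1.
(~p_13) alone gives p_13 = 0.
(~p_33) alone gives p_33 = 0.
(p_32) alone gives p_32 = 1.
(~p_12) alone gives p_12 = 0.
(~p_42) alone gives p_42 = 0.
(p_43) alone gives p_43 = 1.
But (~p_43) is also a unit clause — contradiction.
Both values of p_22 lead to a conflict.
Both values of p_11 lead to a conflict.
No assignment satisfies every clause.

No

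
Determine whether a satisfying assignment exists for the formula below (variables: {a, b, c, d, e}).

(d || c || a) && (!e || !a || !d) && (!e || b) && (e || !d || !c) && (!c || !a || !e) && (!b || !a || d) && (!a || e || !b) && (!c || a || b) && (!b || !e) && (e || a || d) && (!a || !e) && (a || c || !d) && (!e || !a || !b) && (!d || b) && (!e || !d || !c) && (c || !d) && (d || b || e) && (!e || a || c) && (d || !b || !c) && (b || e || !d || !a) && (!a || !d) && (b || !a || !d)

Case e = false:
Case d = false:
From the singleton clause (a), a = true.
From the singleton clause (!b), b = false.
That conflicts with the unit clause (b).
Undo d and try d = true.
From the singleton clause (!c), c = false.
That conflicts with the unit clause (c).
Either choice for d ends in contradiction.
Undo e and try e = true.
From the singleton clause (b), b = true.
That conflicts with the unit clause (!b).
Either choice for e ends in contradiction.
No assignment satisfies every clause.

No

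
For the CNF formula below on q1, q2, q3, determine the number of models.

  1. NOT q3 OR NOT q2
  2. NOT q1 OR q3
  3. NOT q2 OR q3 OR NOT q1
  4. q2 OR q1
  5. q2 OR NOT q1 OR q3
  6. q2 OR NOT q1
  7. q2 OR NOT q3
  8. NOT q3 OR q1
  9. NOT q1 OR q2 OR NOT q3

1

There are 2^3 = 8 truth assignments over (q1, q2, q3).
Check each against the 9 clauses (columns in the order q1, q2, q3):
  F F F  ✗ fails (q2 OR q1)
  F F T  ✗ fails (q2 OR q1)
  F T F  ✓ satisfies all
  F T T  ✗ fails (NOT q3 OR NOT q2)
  T F F  ✗ fails (NOT q1 OR q3)
  T F T  ✗ fails (q2 OR NOT q1)
  T T F  ✗ fails (NOT q1 OR q3)
  T T T  ✗ fails (NOT q3 OR NOT q2)
1 of the 8 rows is a model.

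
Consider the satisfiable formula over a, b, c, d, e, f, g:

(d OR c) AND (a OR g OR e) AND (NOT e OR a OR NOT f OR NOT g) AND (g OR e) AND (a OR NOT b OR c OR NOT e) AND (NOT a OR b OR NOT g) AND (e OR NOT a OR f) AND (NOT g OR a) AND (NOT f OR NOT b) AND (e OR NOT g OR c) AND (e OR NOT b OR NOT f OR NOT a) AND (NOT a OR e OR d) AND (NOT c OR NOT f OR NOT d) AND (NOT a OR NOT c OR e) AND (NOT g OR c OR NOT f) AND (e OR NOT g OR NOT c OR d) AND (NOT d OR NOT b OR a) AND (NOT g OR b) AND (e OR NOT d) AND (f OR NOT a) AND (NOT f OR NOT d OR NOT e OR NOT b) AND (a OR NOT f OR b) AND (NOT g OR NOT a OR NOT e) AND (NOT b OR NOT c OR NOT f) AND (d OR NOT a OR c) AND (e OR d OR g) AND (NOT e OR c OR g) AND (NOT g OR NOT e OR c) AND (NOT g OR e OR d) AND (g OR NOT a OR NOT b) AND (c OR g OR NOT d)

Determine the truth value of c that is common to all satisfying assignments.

True

Suppose c = false.
Unit clause (d) forces d = true.
Unit clause (e) forces e = true.
Unit clause (g) forces g = true.
That conflicts with the unit clause (NOT g).
So every satisfying assignment has c = True.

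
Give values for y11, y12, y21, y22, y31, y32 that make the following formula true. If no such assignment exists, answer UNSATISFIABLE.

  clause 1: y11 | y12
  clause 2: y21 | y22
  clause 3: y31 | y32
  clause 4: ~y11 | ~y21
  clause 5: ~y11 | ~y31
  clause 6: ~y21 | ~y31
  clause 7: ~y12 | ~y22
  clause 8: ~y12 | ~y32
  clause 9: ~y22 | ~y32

Branch on y11: set y11 = 1.
The clause (~y21) is unit, so y21 = 0.
The clause (y22) is unit, so y22 = 1.
The clause (~y31) is unit, so y31 = 0.
The clause (y32) is unit, so y32 = 1.
Now (~y32) is unsatisfied and unit — conflict.
Backtrack on y11: now try y11 = 0.
The clause (y12) is unit, so y12 = 1.
The clause (~y22) is unit, so y22 = 0.
The clause (y21) is unit, so y21 = 1.
The clause (~y31) is unit, so y31 = 0.
The clause (y32) is unit, so y32 = 1.
Now (~y32) is unsatisfied and unit — conflict.
Both values of y11 lead to a conflict.

UNSATISFIABLE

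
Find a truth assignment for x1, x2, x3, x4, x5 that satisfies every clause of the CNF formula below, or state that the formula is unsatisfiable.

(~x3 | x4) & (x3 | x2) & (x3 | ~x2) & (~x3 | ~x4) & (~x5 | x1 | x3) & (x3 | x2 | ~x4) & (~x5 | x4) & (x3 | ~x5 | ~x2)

Try x3 = 0.
The clause (x2) is unit, so x2 = 1.
That conflicts with the unit clause (~x2).
So x3 must be the other value — set x3 = 1.
The clause (x4) is unit, so x4 = 1.
That conflicts with the unit clause (~x4).
Either choice for x3 ends in contradiction.

UNSATISFIABLE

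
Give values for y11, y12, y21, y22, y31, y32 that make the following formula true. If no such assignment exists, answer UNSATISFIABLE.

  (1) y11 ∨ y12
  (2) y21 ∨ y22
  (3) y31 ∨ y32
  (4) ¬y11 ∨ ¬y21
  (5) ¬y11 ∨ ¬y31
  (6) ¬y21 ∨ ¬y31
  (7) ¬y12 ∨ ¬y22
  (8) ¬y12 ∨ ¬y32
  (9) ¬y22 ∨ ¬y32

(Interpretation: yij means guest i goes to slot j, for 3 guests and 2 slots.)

UNSATISFIABLE

Branch on y11: set y11 = True.
(¬y21) alone gives y21 = False.
(y22) alone gives y22 = True.
(¬y31) alone gives y31 = False.
(y32) alone gives y32 = True.
That conflicts with the unit clause (¬y32).
Backtrack on y11: now try y11 = False.
(y12) alone gives y12 = True.
(¬y22) alone gives y22 = False.
(y21) alone gives y21 = True.
(¬y31) alone gives y31 = False.
(y32) alone gives y32 = True.
That conflicts with the unit clause (¬y32).
Neither y11 = True nor y11 = False works.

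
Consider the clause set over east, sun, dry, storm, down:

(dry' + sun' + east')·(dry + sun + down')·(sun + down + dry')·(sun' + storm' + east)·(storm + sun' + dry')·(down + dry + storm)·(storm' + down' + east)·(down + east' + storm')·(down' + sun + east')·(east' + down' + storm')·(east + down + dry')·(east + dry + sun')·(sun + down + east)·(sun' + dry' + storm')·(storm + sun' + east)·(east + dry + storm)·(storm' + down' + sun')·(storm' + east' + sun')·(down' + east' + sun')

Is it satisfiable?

Yes, satisfiable

Suppose dry = 1.
Suppose sun = 0.
(down) alone gives down = 1.
(east') alone gives east = 0.
(storm') alone gives storm = 0.
This assignment satisfies each clause.
A satisfying assignment: east ↦ 0, sun ↦ 0, dry ↦ 1, storm ↦ 0, down ↦ 1.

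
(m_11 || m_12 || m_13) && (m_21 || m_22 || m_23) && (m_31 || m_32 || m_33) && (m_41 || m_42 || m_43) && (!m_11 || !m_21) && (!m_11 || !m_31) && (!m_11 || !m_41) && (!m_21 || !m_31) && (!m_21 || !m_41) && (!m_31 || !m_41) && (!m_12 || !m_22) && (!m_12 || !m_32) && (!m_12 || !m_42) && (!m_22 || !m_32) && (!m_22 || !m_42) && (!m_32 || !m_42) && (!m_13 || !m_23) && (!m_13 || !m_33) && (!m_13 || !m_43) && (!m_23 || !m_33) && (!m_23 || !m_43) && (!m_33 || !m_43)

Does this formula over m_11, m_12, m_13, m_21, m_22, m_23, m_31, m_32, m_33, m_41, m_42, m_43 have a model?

Branch on m_11: set m_11 = false.
Branch on m_12: set m_12 = true.
(!m_22) alone gives m_22 = false.
(!m_32) alone gives m_32 = false.
(!m_42) alone gives m_42 = false.
Branch on m_21: set m_21 = true.
(!m_31) alone gives m_31 = false.
(m_33) alone gives m_33 = true.
(!m_41) alone gives m_41 = false.
(m_43) alone gives m_43 = true.
Now (!m_43) is unsatisfied and unit — conflict.
Undo m_21 and try m_21 = false.
(m_23) alone gives m_23 = true.
(!m_13) alone gives m_13 = false.
(!m_33) alone gives m_33 = false.
(m_31) alone gives m_31 = true.
(!m_41) alone gives m_41 = false.
(m_43) alone gives m_43 = true.
Now (!m_43) is unsatisfied and unit — conflict.
Neither m_21 = true nor m_21 = false works.
Undo m_12 and try m_12 = false.
(m_13) alone gives m_13 = true.
(!m_23) alone gives m_23 = false.
(!m_33) alone gives m_33 = false.
(!m_43) alone gives m_43 = false.
Branch on m_21: set m_21 = true.
(!m_31) alone gives m_31 = false.
(m_32) alone gives m_32 = true.
(!m_41) alone gives m_41 = false.
(m_42) alone gives m_42 = true.
Now (!m_42) is unsatisfied and unit — conflict.
Undo m_21 and try m_21 = false.
(m_22) alone gives m_22 = true.
(!m_32) alone gives m_32 = false.
(m_31) alone gives m_31 = true.
(!m_41) alone gives m_41 = false.
(m_42) alone gives m_42 = true.
Now (!m_42) is unsatisfied and unit — conflict.
Neither m_21 = true nor m_21 = false works.
Neither m_12 = true nor m_12 = false works.
Undo m_11 and try m_11 = true.
(!m_21) alone gives m_21 = false.
(!m_31) alone gives m_31 = false.
(!m_41) alone gives m_41 = false.
Branch on m_22: set m_22 = true.
(!m_12) alone gives m_12 = false.
(!m_32) alone gives m_32 = false.
(m_33) alone gives m_33 = true.
(!m_42) alone gives m_42 = false.
(m_43) alone gives m_43 = true.
Now (!m_43) is unsatisfied and unit — conflict.
Undo m_22 and try m_22 = false.
(m_23) alone gives m_23 = true.
(!m_13) alone gives m_13 = false.
(!m_33) alone gives m_33 = false.
(m_32) alone gives m_32 = true.
(!m_12) alone gives m_12 = false.
(!m_42) alone gives m_42 = false.
(m_43) alone gives m_43 = true.
Now (!m_43) is unsatisfied and unit — conflict.
Neither m_22 = true nor m_22 = false works.
Neither m_11 = true nor m_11 = false works.
No assignment satisfies every clause.

Unsatisfiable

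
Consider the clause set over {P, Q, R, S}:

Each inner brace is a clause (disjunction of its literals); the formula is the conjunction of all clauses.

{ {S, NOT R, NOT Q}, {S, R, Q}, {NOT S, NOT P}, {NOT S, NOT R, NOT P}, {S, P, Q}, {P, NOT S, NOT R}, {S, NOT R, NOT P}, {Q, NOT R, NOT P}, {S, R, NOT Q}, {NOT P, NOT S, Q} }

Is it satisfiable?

Yes, satisfiable

Case S = true:
From the singleton clause (NOT P), P = false.
From the singleton clause (NOT R), R = false.
No clause remains; Q is free.
A satisfying assignment: P ↦ false,  Q ↦ false,  R ↦ false,  S ↦ true.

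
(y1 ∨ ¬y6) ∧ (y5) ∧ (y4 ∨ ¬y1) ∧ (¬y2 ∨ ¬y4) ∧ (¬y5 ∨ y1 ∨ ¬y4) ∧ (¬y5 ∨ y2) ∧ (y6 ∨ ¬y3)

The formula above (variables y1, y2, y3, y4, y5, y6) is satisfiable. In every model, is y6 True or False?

Suppose y6 = True.
(y1) alone gives y1 = True.
(y5) alone gives y5 = True.
(y4) alone gives y4 = True.
(¬y2) alone gives y2 = False.
Now (y2) is unsatisfied and unit — conflict.
So every satisfying assignment has y6 = False.

False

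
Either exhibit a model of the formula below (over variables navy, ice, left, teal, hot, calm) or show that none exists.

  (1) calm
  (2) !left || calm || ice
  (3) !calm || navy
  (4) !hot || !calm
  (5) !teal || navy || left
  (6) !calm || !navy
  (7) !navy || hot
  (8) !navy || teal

UNSATISFIABLE

The clause (calm) is unit, so calm = true.
The clause (navy) is unit, so navy = true.
Now (!navy) is unsatisfied and unit — conflict.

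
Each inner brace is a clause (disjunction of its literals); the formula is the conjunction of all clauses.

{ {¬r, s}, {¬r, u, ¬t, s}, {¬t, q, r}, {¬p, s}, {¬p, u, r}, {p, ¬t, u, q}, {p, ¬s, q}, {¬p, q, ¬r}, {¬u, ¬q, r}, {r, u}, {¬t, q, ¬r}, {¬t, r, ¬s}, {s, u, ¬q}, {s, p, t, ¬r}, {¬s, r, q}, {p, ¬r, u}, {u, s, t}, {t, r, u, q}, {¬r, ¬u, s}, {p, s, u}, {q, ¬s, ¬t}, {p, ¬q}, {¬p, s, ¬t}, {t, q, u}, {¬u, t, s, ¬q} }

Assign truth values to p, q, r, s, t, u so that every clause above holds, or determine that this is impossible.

p=True,  q=True,  r=True,  s=True,  t=False,  u=True

Case r = True:
The clause (s) is unit, so s = True.
Case p = True:
The clause (q) is unit, so q = True.
No clause remains; t, u are free.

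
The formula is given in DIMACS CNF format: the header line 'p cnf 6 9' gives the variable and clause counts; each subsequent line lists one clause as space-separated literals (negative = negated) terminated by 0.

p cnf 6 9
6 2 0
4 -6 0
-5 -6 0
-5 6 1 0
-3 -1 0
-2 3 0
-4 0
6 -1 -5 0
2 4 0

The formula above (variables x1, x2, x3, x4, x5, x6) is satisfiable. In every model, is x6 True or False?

False

Suppose x6 = True.
Unit clause (x4) forces x4 = True.
That conflicts with the unit clause (¬x4).
So every satisfying assignment has x6 = False.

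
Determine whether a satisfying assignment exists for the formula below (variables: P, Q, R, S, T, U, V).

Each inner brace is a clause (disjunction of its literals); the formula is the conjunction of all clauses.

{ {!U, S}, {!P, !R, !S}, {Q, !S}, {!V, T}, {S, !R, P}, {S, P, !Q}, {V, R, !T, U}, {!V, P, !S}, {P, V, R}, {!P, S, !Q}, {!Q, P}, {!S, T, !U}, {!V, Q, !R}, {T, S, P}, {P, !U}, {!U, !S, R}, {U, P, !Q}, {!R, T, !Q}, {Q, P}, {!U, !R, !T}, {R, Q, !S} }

Yes, satisfiable

Try U = false.
Try Q = true.
From the singleton clause (P), P = true.
From the singleton clause (S), S = true.
From the singleton clause (!R), R = false.
Try V = false.
From the singleton clause (!T), T = false.
This assignment satisfies each clause.
A satisfying assignment: P=true,  Q=true,  R=false,  S=true,  T=false,  U=false,  V=false.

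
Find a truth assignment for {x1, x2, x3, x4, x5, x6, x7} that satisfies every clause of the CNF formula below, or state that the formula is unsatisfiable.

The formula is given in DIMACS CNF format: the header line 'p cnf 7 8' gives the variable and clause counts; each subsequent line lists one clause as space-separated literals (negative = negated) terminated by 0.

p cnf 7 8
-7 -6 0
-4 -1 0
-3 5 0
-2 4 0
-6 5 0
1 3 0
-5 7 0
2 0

x1=False; x2=True; x3=True; x4=True; x5=True; x6=False; x7=True

(x2) alone gives x2 = True.
(x4) alone gives x4 = True.
(¬x1) alone gives x1 = False.
(x3) alone gives x3 = True.
(x5) alone gives x5 = True.
(x7) alone gives x7 = True.
(¬x6) alone gives x6 = False.
All clauses are satisfied.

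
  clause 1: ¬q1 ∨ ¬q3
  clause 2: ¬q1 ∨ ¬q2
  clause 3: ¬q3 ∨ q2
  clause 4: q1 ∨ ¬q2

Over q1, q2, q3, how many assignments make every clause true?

There are 2^3 = 8 truth assignments over (q1, q2, q3).
Check each against the 4 clauses (columns in the order q1, q2, q3):
  F F F  ✓ satisfies all
  F F T  ✗ fails (¬q3 ∨ q2)
  F T F  ✗ fails (q1 ∨ ¬q2)
  F T T  ✗ fails (q1 ∨ ¬q2)
  T F F  ✓ satisfies all
  T F T  ✗ fails (¬q1 ∨ ¬q3)
  T T F  ✗ fails (¬q1 ∨ ¬q2)
  T T T  ✗ fails (¬q1 ∨ ¬q3)
2 of the 8 rows are models.

2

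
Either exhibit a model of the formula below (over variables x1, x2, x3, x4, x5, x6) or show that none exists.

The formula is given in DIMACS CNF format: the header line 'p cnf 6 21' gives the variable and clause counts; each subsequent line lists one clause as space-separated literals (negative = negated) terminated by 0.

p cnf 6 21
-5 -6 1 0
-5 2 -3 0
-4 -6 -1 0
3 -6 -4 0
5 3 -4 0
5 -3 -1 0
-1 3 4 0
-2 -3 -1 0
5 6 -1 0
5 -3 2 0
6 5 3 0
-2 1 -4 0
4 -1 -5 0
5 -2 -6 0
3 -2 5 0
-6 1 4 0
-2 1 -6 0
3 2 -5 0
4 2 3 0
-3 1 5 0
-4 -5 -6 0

x1: False, x2: True, x3: True, x4: False, x5: True, x6: False

Case x5 = True:
Case x6 = False:
Case x2 = True:
Case x3 = True:
(¬x1) alone gives x1 = False.
(¬x4) alone gives x4 = False.
This assignment satisfies each clause.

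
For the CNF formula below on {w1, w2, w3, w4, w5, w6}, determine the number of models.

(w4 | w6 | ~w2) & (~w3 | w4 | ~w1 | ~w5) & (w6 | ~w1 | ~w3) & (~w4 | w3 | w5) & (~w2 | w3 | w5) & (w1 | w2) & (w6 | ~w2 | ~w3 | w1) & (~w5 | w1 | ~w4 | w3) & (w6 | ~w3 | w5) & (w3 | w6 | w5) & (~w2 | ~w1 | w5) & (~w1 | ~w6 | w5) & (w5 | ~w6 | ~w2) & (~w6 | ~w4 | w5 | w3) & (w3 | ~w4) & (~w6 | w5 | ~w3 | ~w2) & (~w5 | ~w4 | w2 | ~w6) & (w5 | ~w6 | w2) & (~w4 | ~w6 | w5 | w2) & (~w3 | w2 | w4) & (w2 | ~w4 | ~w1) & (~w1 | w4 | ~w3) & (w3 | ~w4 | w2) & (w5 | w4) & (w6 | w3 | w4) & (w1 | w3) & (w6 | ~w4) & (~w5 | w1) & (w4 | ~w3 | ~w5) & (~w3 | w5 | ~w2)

3

There are 2^6 = 64 truth assignments over (w1, w2, w3, w4, w5, w6).
Split on w1. With w1 = 1, the clauses containing w1 are satisfied and ~w1 drops from the rest; 3 of the 2^5 = 32 assignments to the other variables satisfy what remains.
With w1 = 0, by the same count on the reduced clause set, 0 assignments work.
(One model: w1=T, w2=F, w3=F, w4=F, w5=T, w6=T.)
Total: 3 + 0 = 3.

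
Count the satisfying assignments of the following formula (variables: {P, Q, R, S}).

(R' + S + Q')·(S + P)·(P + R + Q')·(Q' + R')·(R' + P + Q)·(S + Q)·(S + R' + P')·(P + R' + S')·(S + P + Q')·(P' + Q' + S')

There are 2^4 = 16 truth assignments over (P, Q, R, S).
Split on Q. With Q = 1, the clauses containing Q are satisfied and Q' drops from the rest; 1 of the 2^3 = 8 assignments to the other variables satisfy what remains.
With Q = 0, by the same count on the reduced clause set, 3 assignments work.
(One model: P=F, Q=F, R=F, S=T.)
Total: 1 + 3 = 4.

4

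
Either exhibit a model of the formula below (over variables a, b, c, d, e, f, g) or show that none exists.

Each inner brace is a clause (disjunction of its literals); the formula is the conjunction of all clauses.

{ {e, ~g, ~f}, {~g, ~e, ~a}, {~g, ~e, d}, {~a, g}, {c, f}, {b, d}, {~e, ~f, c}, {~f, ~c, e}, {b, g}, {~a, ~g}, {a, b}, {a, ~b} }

UNSATISFIABLE

Branch on a: set a = 0.
Unit clause (b) forces b = 1.
That conflicts with the unit clause (~b).
Undo a and try a = 1.
Unit clause (g) forces g = 1.
That conflicts with the unit clause (~g).
Either choice for a ends in contradiction.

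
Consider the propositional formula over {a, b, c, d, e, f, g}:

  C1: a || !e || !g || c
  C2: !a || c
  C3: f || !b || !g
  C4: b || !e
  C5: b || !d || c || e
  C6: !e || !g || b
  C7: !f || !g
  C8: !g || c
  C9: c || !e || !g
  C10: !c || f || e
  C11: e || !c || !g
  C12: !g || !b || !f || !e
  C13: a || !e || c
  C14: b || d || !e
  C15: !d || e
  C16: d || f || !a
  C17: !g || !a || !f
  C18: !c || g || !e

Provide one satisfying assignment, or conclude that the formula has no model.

a=false,  b=true,  c=false,  d=false,  e=false,  f=true,  g=false

Try a = false.
Try b = true.
Try f = true.
From the singleton clause (!g), g = false.
Try e = false.
From the singleton clause (!d), d = false.
Every clause is now satisfied; c is unconstrained.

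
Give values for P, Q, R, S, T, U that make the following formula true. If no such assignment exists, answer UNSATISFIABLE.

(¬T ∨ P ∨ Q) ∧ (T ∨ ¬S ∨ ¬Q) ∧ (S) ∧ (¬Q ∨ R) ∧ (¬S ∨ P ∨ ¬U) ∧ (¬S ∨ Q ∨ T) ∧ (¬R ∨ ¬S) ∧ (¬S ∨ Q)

UNSATISFIABLE

Unit clause (S) forces S = True.
Unit clause (¬R) forces R = False.
Unit clause (¬Q) forces Q = False.
That conflicts with the unit clause (Q).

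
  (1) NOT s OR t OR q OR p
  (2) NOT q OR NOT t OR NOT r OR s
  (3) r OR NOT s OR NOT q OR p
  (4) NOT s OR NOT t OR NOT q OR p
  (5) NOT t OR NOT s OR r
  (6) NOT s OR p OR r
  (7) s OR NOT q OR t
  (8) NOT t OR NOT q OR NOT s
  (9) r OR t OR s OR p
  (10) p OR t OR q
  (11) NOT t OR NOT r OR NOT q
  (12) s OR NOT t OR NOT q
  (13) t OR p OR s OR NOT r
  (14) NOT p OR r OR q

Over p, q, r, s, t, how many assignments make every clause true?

10

There are 2^5 = 32 truth assignments over (p, q, r, s, t).
Split on r. With r = true, the clauses containing r are satisfied and NOT r drops from the rest; 8 of the 2^4 = 16 assignments to the other variables satisfy what remains.
With r = false, by the same count on the reduced clause set, 2 assignments work.
Total: 8 + 2 = 10.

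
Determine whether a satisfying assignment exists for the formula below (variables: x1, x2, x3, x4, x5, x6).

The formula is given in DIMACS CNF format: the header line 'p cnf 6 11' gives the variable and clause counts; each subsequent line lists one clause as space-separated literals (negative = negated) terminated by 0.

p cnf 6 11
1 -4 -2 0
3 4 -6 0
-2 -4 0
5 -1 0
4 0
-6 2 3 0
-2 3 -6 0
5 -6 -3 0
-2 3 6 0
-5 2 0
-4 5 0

Unsatisfiable

(x4) alone gives x4 = True.
(¬x2) alone gives x2 = False.
(¬x5) alone gives x5 = False.
That conflicts with the unit clause (x5).
No assignment satisfies every clause.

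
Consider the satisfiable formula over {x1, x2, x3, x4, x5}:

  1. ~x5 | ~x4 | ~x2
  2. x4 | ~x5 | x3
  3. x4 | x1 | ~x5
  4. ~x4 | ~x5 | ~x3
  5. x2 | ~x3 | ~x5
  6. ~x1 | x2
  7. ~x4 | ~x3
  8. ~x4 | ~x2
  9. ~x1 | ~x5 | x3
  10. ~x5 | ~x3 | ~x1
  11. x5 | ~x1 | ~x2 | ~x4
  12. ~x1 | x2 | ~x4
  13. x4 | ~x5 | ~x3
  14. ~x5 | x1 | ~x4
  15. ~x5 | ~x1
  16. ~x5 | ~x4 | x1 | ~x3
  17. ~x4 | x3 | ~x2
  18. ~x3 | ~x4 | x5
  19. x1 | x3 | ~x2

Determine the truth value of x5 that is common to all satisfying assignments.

False

Suppose x5 = 1.
From the singleton clause (~x1), x1 = 0.
From the singleton clause (x4), x4 = 1.
Now (~x4) is unsatisfied and unit — conflict.
So every satisfying assignment has x5 = False.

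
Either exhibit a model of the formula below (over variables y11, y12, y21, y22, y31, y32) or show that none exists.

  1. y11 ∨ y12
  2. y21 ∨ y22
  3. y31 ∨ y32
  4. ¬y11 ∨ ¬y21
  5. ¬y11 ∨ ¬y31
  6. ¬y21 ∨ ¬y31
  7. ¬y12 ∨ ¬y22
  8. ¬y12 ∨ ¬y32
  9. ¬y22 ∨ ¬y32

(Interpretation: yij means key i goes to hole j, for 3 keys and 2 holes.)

Suppose y11 = True.
(¬y21) alone gives y21 = False.
(y22) alone gives y22 = True.
(¬y31) alone gives y31 = False.
(y32) alone gives y32 = True.
But (¬y32) is also a unit clause — contradiction.
So y11 must be the other value — set y11 = False.
(y12) alone gives y12 = True.
(¬y22) alone gives y22 = False.
(y21) alone gives y21 = True.
(¬y31) alone gives y31 = False.
(y32) alone gives y32 = True.
But (¬y32) is also a unit clause — contradiction.
Either choice for y11 ends in contradiction.

UNSATISFIABLE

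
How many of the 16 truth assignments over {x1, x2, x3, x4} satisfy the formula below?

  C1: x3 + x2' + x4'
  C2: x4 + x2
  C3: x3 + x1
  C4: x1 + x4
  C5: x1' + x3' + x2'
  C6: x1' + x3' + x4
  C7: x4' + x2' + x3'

4

There are 2^4 = 16 truth assignments over (x1, x2, x3, x4).
Check each against the 7 clauses (columns in the order x1, x2, x3, x4):
  F F F F  ✗ fails (x4 + x2)
  F F F T  ✗ fails (x3 + x1)
  F F T F  ✗ fails (x4 + x2)
  F F T T  ✓ satisfies all
  F T F F  ✗ fails (x3 + x1)
  F T F T  ✗ fails (x3 + x2' + x4')
  F T T F  ✗ fails (x1 + x4)
  F T T T  ✗ fails (x4' + x2' + x3')
  T F F F  ✗ fails (x4 + x2)
  T F F T  ✓ satisfies all
  T F T F  ✗ fails (x4 + x2)
  T F T T  ✓ satisfies all
  T T F F  ✓ satisfies all
  T T F T  ✗ fails (x3 + x2' + x4')
  T T T F  ✗ fails (x1' + x3' + x2')
  T T T T  ✗ fails (x1' + x3' + x2')
4 of the 16 rows are models.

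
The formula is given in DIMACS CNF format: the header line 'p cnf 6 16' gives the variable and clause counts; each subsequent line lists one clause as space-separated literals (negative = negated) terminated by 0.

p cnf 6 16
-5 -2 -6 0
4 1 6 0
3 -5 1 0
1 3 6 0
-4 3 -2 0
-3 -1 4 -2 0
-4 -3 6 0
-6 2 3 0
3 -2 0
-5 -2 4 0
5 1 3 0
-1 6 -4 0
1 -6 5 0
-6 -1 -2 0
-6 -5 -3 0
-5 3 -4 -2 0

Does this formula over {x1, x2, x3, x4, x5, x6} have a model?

Case x3 = True:
Case x4 = False:
Case x1 = True:
Unit clause (¬x2) forces x2 = False.
Case x6 = False:
Every clause is now satisfied; x5 is unconstrained.
A satisfying assignment: x1: True,  x2: False,  x3: True,  x4: False,  x5: False,  x6: False.

Satisfiable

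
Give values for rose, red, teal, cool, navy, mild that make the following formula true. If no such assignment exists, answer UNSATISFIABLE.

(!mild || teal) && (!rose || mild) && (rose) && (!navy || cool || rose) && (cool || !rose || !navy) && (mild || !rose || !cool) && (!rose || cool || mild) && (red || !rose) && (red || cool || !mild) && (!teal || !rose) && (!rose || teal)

UNSATISFIABLE

The clause (rose) is unit, so rose = true.
The clause (mild) is unit, so mild = true.
The clause (teal) is unit, so teal = true.
Now (!teal) is unsatisfied and unit — conflict.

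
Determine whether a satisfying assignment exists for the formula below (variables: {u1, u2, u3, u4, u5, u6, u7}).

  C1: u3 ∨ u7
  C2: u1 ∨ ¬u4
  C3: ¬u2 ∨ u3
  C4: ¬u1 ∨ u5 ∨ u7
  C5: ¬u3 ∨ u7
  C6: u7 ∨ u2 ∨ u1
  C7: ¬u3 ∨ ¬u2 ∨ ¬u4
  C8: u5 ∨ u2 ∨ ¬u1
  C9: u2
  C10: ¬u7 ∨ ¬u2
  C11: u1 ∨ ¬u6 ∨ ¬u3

(u2) alone gives u2 = True.
(u3) alone gives u3 = True.
(u7) alone gives u7 = True.
Now (¬u7) is unsatisfied and unit — conflict.
No assignment satisfies every clause.

No, unsatisfiable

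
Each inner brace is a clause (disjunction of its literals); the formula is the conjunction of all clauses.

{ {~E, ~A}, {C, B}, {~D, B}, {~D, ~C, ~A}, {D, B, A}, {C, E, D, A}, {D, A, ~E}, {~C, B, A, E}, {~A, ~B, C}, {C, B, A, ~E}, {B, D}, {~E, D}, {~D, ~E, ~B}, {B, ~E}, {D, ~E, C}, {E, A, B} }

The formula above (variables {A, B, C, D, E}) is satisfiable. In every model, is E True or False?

Suppose E = 1.
(~A) alone gives A = 0.
(D) alone gives D = 1.
(B) alone gives B = 1.
But (~B) is also a unit clause — contradiction.
So every satisfying assignment has E = False.

False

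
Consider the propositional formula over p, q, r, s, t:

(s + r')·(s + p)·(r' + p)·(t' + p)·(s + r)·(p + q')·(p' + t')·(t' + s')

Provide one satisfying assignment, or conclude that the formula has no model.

Try s = 1.
(t') alone gives t = 0.
Try r = 1.
(p) alone gives p = 1.
Every clause is now satisfied; q is unconstrained.

p: 1,  q: 0,  r: 1,  s: 1,  t: 0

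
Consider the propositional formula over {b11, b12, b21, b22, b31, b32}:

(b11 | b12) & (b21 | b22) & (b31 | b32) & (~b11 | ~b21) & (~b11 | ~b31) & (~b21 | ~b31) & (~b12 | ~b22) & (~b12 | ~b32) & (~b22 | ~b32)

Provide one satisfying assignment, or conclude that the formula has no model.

Branch on b11: set b11 = 1.
The clause (~b21) is unit, so b21 = 0.
The clause (b22) is unit, so b22 = 1.
The clause (~b31) is unit, so b31 = 0.
The clause (b32) is unit, so b32 = 1.
But (~b32) is also a unit clause — contradiction.
That branch fails; take b11 = 0 instead.
The clause (b12) is unit, so b12 = 1.
The clause (~b22) is unit, so b22 = 0.
The clause (b21) is unit, so b21 = 1.
The clause (~b31) is unit, so b31 = 0.
The clause (b32) is unit, so b32 = 1.
But (~b32) is also a unit clause — contradiction.
Both values of b11 lead to a conflict.

UNSATISFIABLE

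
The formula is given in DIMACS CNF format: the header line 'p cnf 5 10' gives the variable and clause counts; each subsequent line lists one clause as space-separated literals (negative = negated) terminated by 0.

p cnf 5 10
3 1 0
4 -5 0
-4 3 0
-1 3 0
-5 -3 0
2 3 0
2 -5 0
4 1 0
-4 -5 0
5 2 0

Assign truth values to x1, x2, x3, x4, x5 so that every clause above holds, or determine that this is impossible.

x1: False,  x2: True,  x3: True,  x4: True,  x5: False

Case x3 = True:
(¬x5) alone gives x5 = False.
(x2) alone gives x2 = True.
Case x4 = True:
All clauses hold; x1 can take either value.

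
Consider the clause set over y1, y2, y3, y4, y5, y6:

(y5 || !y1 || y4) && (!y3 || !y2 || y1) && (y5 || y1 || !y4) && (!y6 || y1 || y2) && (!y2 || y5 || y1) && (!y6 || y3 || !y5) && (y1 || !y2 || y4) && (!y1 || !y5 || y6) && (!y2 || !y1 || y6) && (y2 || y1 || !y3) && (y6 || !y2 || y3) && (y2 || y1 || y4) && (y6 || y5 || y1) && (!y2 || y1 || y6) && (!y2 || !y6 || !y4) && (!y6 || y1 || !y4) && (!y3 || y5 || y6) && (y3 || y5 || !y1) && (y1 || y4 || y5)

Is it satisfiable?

Case y5 = true:
Case y6 = true:
The clause (y3) is unit, so y3 = true.
Case y2 = true:
The clause (y1) is unit, so y1 = true.
The clause (!y4) is unit, so y4 = false.
Every clause now holds.
A satisfying assignment: y1=true, y2=true, y3=true, y4=false, y5=true, y6=true.

Yes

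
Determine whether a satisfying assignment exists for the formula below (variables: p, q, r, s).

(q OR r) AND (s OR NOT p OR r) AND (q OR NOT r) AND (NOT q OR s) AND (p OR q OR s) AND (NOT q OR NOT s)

Unsatisfiable

Suppose q = true.
The clause (s) is unit, so s = true.
That conflicts with the unit clause (NOT s).
Undo q and try q = false.
The clause (r) is unit, so r = true.
That conflicts with the unit clause (NOT r).
Either choice for q ends in contradiction.
No assignment satisfies every clause.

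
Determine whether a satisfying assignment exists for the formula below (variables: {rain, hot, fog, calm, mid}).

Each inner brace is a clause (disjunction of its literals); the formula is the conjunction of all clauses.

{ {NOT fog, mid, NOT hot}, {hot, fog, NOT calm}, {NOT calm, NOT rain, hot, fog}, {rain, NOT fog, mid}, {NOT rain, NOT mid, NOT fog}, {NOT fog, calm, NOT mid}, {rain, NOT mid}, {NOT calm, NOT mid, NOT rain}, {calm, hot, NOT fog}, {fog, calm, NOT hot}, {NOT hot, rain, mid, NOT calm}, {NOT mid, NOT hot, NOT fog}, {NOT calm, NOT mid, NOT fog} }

Yes

Try rain = true.
Try mid = true.
The clause (NOT fog) is unit, so fog = false.
The clause (NOT calm) is unit, so calm = false.
The clause (NOT hot) is unit, so hot = false.
This assignment satisfies each clause.
A satisfying assignment: rain: true, hot: false, fog: false, calm: false, mid: true.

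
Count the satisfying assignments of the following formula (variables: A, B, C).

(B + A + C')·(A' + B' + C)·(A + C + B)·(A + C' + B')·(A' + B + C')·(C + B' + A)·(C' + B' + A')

1

There are 2^3 = 8 truth assignments over (A, B, C).
Split on A. With A = 1, the clauses containing A are satisfied and A' drops from the rest; 1 of the 2^2 = 4 assignments to the other variables satisfy what remains.
With A = 0, by the same count on the reduced clause set, 0 assignments work.
(One model: A=T, B=F, C=F.)
Total: 1 + 0 = 1.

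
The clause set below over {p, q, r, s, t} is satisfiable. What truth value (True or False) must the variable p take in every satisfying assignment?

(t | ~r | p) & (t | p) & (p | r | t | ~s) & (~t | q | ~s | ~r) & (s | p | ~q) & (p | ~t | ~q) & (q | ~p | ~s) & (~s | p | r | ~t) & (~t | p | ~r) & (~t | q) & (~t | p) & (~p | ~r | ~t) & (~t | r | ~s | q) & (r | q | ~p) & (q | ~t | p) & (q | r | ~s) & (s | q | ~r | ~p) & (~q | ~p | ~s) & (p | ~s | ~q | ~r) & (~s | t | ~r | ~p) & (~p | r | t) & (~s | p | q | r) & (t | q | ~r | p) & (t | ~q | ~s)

True

Suppose p = 0.
The clause (t) is unit, so t = 1.
Now (~t) is unsatisfied and unit — conflict.
So every satisfying assignment has p = True.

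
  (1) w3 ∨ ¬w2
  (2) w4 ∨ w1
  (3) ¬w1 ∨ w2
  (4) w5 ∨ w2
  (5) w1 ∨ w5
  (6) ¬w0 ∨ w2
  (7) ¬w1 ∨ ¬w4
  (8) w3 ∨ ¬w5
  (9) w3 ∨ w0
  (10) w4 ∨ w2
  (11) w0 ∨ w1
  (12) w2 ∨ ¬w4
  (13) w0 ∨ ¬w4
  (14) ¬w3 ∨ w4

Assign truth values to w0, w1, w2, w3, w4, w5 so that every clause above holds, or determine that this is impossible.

w0=True; w1=False; w2=True; w3=True; w4=True; w5=True

Try w3 = True.
The clause (w4) is unit, so w4 = True.
The clause (¬w1) is unit, so w1 = False.
The clause (w5) is unit, so w5 = True.
The clause (w0) is unit, so w0 = True.
The clause (w2) is unit, so w2 = True.
This assignment satisfies each clause.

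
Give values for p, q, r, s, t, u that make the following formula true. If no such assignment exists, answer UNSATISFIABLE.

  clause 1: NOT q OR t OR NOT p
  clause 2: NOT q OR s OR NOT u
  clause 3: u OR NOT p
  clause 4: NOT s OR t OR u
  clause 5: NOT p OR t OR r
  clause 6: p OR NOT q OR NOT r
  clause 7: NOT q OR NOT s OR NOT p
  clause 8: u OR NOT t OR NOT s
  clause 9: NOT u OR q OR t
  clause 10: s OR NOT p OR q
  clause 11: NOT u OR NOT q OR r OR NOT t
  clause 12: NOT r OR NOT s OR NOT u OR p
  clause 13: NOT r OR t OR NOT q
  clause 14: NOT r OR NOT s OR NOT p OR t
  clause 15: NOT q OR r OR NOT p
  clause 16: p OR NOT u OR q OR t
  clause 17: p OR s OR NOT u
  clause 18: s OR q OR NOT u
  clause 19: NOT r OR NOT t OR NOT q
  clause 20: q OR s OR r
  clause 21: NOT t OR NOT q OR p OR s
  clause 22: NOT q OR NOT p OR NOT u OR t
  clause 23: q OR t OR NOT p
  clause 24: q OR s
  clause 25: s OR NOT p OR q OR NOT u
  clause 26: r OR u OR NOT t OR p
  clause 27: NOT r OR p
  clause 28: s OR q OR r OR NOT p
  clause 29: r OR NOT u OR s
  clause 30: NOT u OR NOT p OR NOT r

Suppose u = true.
Suppose q = true.
Unit clause (s) forces s = true.
Unit clause (NOT p) forces p = false.
Unit clause (NOT r) forces r = false.
Unit clause (NOT t) forces t = false.
All clauses are satisfied.

p ↦ false,  q ↦ true,  r ↦ false,  s ↦ true,  t ↦ false,  u ↦ true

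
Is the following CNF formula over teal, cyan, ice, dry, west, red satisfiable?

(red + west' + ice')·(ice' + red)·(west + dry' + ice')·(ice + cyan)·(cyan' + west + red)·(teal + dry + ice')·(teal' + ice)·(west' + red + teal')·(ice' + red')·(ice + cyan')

Suppose ice = 0.
The clause (cyan) is unit, so cyan = 1.
That conflicts with the unit clause (cyan').
So ice must be the other value — set ice = 1.
The clause (red) is unit, so red = 1.
That conflicts with the unit clause (red').
Neither ice = 1 nor ice = 0 works.
No assignment satisfies every clause.

No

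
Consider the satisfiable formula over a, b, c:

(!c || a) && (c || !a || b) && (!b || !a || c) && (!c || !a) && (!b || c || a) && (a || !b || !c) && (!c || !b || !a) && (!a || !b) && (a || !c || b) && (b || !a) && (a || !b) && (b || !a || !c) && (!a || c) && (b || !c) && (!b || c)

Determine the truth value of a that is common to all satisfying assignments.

False

Suppose a = true.
(!c) alone gives c = false.
But (c) is also a unit clause — contradiction.
So every satisfying assignment has a = False.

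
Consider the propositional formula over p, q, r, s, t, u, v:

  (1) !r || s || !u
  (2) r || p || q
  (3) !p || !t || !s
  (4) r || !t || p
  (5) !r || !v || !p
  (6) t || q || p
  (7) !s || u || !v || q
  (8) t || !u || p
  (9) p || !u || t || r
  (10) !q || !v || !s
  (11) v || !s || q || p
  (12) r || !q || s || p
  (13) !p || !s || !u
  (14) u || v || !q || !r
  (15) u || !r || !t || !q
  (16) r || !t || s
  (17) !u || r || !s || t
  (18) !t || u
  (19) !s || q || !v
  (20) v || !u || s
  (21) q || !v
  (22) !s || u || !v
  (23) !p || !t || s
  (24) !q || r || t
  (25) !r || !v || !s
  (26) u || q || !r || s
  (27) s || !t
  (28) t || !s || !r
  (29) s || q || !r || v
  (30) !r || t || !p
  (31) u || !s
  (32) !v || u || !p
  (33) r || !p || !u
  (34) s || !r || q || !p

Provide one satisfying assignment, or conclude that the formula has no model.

Case t = false:
Case q = true:
(r) alone gives r = true.
(!s) alone gives s = false.
(!u) alone gives u = false.
(v) alone gives v = true.
(!p) alone gives p = false.
All clauses are satisfied.

p ↦ false,  q ↦ true,  r ↦ true,  s ↦ false,  t ↦ false,  u ↦ false,  v ↦ true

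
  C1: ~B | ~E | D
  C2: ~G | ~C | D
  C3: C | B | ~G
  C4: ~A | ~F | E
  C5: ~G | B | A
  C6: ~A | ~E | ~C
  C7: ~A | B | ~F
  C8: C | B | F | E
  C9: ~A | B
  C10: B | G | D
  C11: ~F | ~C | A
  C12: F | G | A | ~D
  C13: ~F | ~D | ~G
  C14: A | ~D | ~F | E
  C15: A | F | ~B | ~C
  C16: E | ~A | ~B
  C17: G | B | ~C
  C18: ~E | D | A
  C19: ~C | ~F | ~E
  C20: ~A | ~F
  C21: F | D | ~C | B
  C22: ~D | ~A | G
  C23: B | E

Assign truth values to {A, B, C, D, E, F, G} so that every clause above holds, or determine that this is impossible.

A ↦ 0,  B ↦ 1,  C ↦ 0,  D ↦ 0,  E ↦ 0,  F ↦ 1,  G ↦ 1

Try A = 0.
Try G = 1.
(B) alone gives B = 1.
Try E = 0.
Try C = 0.
Try F = 1.
(~D) alone gives D = 0.
Every clause now holds.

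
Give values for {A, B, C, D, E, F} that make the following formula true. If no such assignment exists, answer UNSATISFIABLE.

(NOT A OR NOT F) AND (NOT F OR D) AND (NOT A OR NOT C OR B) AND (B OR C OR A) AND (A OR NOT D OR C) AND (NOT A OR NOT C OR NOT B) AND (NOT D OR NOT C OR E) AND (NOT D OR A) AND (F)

UNSATISFIABLE

The clause (F) is unit, so F = true.
The clause (NOT A) is unit, so A = false.
The clause (D) is unit, so D = true.
That conflicts with the unit clause (NOT D).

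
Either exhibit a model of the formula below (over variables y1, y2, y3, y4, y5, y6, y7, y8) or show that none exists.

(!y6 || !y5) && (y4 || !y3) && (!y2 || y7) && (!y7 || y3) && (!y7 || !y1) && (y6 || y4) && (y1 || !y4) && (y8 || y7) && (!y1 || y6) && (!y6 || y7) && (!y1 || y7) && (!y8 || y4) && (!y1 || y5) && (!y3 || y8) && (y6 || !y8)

Try y6 = false.
(y4) alone gives y4 = true.
(y1) alone gives y1 = true.
But (!y1) is also a unit clause — contradiction.
Undo y6 and try y6 = true.
(!y5) alone gives y5 = false.
(y7) alone gives y7 = true.
(y3) alone gives y3 = true.
(y4) alone gives y4 = true.
(!y1) alone gives y1 = false.
But (y1) is also a unit clause — contradiction.
Both values of y6 lead to a conflict.

UNSATISFIABLE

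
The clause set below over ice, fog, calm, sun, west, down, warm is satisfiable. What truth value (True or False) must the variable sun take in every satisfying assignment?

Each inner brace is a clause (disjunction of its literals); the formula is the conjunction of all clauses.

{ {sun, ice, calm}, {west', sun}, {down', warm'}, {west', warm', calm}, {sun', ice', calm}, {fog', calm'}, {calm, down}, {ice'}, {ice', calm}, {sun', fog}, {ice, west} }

True

Suppose sun = 0.
From the singleton clause (west'), west = 0.
From the singleton clause (ice'), ice = 0.
That conflicts with the unit clause (ice).
So every satisfying assignment has sun = True.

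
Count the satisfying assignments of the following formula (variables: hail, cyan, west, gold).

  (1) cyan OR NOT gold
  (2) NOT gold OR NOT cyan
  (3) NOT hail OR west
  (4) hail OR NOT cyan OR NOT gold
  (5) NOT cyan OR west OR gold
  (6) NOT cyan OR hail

4

There are 2^4 = 16 truth assignments over (hail, cyan, west, gold).
Split on west. With west = true, the clauses containing west are satisfied and NOT west drops from the rest; 3 of the 2^3 = 8 assignments to the other variables satisfy what remains.
With west = false, by the same count on the reduced clause set, 1 assignment works.
(One model: hail=F, cyan=F, west=F, gold=F.)
Total: 3 + 1 = 4.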